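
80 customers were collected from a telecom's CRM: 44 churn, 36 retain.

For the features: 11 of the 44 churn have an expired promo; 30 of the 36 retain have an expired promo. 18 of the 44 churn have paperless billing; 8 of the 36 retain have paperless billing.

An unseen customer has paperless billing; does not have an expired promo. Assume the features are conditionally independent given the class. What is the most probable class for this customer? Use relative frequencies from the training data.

churn: (44/80) × (33/44) × (18/44) = 0.16875
retain: (36/80) × (6/36) × (8/36) ≈ 0.0166667
Highest score → churn.

churn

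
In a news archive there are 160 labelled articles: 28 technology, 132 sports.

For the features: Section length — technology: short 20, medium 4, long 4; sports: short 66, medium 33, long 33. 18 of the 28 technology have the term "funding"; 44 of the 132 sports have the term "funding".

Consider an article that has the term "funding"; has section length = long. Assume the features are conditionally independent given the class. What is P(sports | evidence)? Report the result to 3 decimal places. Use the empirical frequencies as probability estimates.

0.811

technology: (28/160) × (4/28) × (18/28) ≈ 0.0160714
sports: (132/160) × (33/132) × (44/132) = 0.06875
P(sports | x) = 0.06875 / 0.0848214 ≈ 0.811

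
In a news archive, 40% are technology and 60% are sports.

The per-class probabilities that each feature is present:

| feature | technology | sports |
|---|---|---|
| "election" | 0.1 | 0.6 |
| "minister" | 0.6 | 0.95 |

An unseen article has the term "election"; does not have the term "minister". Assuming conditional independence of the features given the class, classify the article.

technology: 0.4 × 0.1 × (1−0.6) = 0.016
sports: 0.6 × 0.6 × (1−0.95) = 0.018
Highest score → sports.

sports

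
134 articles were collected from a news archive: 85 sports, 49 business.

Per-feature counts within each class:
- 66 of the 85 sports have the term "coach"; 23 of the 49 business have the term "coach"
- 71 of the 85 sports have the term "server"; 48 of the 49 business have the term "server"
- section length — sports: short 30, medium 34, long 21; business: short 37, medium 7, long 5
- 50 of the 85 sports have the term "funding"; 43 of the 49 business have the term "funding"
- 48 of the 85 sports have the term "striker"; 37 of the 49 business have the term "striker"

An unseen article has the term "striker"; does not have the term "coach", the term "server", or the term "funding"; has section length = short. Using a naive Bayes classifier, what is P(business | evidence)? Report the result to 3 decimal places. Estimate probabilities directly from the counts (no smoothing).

0.126

sports: (85/134) × (19/85) × (14/85) × (30/85) × (35/85) × (48/85) ≈ 0.0019166
business: (49/134) × (26/49) × (1/49) × (37/49) × (6/49) × (37/49) ≈ 0.000276464
P(business | x) = 0.000276464 / 0.002193064 ≈ 0.126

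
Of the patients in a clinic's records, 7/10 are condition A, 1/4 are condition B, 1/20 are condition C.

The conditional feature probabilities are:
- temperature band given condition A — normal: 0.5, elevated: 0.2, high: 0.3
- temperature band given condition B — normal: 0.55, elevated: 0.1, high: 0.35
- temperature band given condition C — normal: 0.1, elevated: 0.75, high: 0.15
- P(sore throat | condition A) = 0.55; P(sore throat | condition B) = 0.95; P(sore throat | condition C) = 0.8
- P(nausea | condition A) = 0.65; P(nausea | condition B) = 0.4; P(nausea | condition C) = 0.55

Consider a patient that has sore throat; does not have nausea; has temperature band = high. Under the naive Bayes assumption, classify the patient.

condition B

condition A: 0.7 × 0.3 × 0.55 × (1−0.65) = 0.040425
condition B: 0.25 × 0.35 × 0.95 × (1−0.4) = 0.049875
condition C: 0.05 × 0.15 × 0.8 × (1−0.55) = 0.0027
Highest score → condition B.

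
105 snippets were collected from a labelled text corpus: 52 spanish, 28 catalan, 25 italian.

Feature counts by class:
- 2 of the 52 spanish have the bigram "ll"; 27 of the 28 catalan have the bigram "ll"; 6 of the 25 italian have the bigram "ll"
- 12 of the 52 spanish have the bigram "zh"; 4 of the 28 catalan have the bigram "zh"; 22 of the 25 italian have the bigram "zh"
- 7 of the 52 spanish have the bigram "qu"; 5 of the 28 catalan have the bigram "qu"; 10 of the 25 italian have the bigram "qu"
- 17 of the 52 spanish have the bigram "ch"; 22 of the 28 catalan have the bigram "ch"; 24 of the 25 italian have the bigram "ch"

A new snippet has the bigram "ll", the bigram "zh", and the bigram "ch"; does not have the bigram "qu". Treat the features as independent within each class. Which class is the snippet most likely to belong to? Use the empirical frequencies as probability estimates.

spanish: (52/105) × (2/52) × (12/52) × (45/52) × (17/52) ≈ 0.00124358
catalan: (28/105) × (27/28) × (4/28) × (23/28) × (22/28) ≈ 0.0237089
italian: (25/105) × (6/25) × (22/25) × (15/25) × (24/25) ≈ 0.0289646
Highest score → italian.

italian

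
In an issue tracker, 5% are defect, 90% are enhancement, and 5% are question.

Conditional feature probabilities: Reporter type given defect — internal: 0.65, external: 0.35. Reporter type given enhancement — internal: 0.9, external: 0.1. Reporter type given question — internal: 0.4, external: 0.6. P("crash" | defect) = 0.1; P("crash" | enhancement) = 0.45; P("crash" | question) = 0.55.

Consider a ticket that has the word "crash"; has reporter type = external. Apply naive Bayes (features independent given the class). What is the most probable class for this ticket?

defect: 0.05 × 0.35 × 0.1 = 0.00175
enhancement: 0.9 × 0.1 × 0.45 = 0.0405
question: 0.05 × 0.6 × 0.55 = 0.0165
Highest score → enhancement.

enhancement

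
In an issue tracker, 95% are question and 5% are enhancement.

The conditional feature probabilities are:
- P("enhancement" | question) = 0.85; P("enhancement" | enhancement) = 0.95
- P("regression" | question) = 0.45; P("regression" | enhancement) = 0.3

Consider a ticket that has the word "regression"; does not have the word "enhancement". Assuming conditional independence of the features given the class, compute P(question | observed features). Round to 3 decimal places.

question: 0.95 × (1−0.85) × 0.45 = 0.064125
enhancement: 0.05 × (1−0.95) × 0.3 = 0.00075
P(question | x) = 0.064125 / 0.064875 ≈ 0.988

0.988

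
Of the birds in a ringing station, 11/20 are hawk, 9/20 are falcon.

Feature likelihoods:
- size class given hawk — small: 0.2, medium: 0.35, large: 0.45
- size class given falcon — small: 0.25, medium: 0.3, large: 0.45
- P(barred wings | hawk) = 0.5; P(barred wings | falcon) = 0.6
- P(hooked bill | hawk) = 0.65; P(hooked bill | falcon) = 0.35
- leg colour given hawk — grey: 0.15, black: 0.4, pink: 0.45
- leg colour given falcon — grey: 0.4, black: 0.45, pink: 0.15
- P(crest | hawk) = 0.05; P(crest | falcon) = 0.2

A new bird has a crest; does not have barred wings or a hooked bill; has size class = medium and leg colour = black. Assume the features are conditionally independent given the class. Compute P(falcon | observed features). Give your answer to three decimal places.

hawk: 0.55 × 0.35 × (1−0.5) × (1−0.65) × 0.4 × 0.05 = 0.00067375
falcon: 0.45 × 0.3 × (1−0.6) × (1−0.35) × 0.45 × 0.2 = 0.003159
P(falcon | x) = 0.003159 / 0.00383275 ≈ 0.824

0.824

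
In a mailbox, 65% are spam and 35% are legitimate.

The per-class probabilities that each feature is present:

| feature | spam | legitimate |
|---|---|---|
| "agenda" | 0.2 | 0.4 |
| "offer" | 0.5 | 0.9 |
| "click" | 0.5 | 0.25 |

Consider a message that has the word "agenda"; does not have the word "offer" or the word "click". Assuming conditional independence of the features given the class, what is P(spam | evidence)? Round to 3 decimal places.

spam: 0.65 × 0.2 × (1−0.5) × (1−0.5) = 0.0325
legitimate: 0.35 × 0.4 × (1−0.9) × (1−0.25) = 0.0105
P(spam | x) = 0.0325 / 0.043 ≈ 0.756

0.756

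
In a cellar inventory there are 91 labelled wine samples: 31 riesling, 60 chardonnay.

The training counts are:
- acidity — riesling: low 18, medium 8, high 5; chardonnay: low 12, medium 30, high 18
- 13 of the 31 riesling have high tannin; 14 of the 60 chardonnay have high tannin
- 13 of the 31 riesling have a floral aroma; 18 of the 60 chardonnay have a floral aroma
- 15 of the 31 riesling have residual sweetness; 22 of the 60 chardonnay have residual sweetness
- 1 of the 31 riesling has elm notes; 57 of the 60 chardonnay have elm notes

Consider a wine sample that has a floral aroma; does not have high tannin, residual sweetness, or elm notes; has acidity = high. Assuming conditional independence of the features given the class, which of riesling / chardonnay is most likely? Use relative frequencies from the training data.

riesling

riesling: (31/91) × (5/31) × (18/31) × (13/31) × (16/31) × (30/31) ≈ 0.0066825
chardonnay: (60/91) × (18/60) × (46/60) × (18/60) × (38/60) × (3/60) ≈ 0.00144066
Highest score → riesling.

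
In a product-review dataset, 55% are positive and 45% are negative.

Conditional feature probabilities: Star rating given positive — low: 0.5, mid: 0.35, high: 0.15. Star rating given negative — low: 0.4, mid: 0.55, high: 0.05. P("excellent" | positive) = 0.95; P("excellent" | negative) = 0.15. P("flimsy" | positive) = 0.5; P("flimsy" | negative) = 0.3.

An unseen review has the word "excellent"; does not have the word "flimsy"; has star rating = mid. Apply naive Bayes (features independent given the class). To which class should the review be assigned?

positive: 0.55 × 0.35 × 0.95 × (1−0.5) = 0.0914375
negative: 0.45 × 0.55 × 0.15 × (1−0.3) = 0.0259875
Highest score → positive.

positive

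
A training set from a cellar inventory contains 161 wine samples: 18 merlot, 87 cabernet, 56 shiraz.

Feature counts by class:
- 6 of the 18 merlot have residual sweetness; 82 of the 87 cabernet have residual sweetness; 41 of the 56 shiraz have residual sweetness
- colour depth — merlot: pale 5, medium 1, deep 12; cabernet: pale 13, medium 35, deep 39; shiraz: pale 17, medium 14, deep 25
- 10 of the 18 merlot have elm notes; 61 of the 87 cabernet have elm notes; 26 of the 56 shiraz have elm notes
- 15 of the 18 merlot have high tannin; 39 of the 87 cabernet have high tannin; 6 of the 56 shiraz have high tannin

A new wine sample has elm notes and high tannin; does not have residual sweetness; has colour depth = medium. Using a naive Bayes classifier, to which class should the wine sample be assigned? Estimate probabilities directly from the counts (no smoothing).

merlot: (18/161) × (12/18) × (1/18) × (10/18) × (15/18) ≈ 0.00191703
cabernet: (87/161) × (5/87) × (35/87) × (61/87) × (39/87) ≈ 0.00392689
shiraz: (56/161) × (15/56) × (14/56) × (26/56) × (6/56) ≈ 0.00115865
Highest score → cabernet.

cabernet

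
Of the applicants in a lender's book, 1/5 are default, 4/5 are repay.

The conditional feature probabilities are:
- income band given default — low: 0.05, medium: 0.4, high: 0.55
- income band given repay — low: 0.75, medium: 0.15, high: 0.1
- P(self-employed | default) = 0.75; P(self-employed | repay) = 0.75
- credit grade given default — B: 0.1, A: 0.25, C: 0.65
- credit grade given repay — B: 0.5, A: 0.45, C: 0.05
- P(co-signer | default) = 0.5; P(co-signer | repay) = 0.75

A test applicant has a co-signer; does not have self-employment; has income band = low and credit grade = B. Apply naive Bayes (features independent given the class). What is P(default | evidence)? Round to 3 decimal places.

0.002

default: 0.2 × 0.05 × (1−0.75) × 0.1 × 0.5 = 0.000125
repay: 0.8 × 0.75 × (1−0.75) × 0.5 × 0.75 = 0.05625
P(default | x) = 0.000125 / 0.056375 ≈ 0.002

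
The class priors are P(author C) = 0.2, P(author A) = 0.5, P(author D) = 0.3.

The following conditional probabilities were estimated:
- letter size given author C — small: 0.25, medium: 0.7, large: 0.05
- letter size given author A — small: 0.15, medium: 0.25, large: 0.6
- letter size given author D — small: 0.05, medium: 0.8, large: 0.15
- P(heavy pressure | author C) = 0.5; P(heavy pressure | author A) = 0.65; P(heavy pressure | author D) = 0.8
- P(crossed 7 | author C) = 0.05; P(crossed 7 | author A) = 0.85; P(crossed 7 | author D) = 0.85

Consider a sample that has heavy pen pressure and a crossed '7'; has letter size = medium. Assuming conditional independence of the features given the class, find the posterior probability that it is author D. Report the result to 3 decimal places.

0.692

author C: 0.2 × 0.7 × 0.5 × 0.05 = 0.0035
author A: 0.5 × 0.25 × 0.65 × 0.85 = 0.0690625
author D: 0.3 × 0.8 × 0.8 × 0.85 = 0.1632
P(author D | x) = 0.1632 / 0.2357625 ≈ 0.692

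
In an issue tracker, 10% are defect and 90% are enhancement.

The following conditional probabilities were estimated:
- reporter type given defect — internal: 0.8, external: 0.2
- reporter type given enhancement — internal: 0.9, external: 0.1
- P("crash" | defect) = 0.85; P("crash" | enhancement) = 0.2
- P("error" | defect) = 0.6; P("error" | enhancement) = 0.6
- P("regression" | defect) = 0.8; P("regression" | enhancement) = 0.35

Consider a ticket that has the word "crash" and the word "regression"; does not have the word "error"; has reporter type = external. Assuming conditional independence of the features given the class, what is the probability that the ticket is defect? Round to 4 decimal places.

0.6834

defect: 0.1 × 0.2 × 0.85 × (1−0.6) × 0.8 = 0.00544
enhancement: 0.9 × 0.1 × 0.2 × (1−0.6) × 0.35 = 0.00252
P(defect | x) = 0.00544 / 0.00796 ≈ 0.6834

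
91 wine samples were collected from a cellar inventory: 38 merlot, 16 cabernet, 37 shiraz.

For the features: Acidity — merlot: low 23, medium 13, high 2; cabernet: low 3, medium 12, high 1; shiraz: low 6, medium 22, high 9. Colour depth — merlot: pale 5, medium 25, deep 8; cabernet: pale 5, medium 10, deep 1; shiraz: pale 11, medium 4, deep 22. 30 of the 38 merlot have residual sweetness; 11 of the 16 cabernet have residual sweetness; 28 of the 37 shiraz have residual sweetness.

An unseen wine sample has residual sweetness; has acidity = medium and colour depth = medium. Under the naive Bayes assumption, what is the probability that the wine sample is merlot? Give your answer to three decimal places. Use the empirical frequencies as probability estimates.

0.493

merlot: (38/91) × (13/38) × (25/38) × (30/38) ≈ 0.0741987
cabernet: (16/91) × (12/16) × (10/16) × (11/16) ≈ 0.0566621
shiraz: (37/91) × (22/37) × (4/37) × (28/37) ≈ 0.0197786
P(merlot | x) = 0.0741987 / 0.1506394 ≈ 0.493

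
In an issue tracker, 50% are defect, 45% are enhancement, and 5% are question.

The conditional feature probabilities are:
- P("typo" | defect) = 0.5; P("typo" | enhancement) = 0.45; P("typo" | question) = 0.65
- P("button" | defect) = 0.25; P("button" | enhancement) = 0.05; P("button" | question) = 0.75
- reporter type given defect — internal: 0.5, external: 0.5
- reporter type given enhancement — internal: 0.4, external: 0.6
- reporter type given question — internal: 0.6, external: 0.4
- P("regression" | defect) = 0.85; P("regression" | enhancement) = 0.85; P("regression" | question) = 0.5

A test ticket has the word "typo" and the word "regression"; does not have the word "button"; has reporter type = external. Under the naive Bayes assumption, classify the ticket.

defect: 0.5 × 0.5 × (1−0.25) × 0.5 × 0.85 = 0.0796875
enhancement: 0.45 × 0.45 × (1−0.05) × 0.6 × 0.85 = 0.09811125
question: 0.05 × 0.65 × (1−0.75) × 0.4 × 0.5 = 0.001625
Highest score → enhancement.

enhancement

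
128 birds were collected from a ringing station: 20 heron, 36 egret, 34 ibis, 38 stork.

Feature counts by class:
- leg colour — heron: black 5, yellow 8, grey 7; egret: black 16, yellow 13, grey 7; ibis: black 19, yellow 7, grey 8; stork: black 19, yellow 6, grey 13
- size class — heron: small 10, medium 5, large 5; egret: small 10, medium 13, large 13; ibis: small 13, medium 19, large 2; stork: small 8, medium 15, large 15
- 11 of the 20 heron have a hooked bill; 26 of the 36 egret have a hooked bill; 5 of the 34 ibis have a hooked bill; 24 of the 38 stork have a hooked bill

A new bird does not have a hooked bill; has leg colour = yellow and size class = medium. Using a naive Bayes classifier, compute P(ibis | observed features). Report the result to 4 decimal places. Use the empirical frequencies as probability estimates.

0.5203

heron: (20/128) × (8/20) × (5/20) × (9/20) = 0.00703125
egret: (36/128) × (13/36) × (13/36) × (10/36) ≈ 0.0101876
ibis: (34/128) × (7/34) × (19/34) × (29/34) ≈ 0.0260664
stork: (38/128) × (6/38) × (15/38) × (14/38) ≈ 0.006817
P(ibis | x) = 0.0260664 / 0.05010225 ≈ 0.5203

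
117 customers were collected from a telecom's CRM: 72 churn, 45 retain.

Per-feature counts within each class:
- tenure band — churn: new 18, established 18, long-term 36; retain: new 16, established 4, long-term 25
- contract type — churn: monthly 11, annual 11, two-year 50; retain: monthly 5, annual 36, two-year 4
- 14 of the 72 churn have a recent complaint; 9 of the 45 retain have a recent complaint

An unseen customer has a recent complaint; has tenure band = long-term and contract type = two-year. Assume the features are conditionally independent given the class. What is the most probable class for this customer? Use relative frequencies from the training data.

churn: (72/117) × (36/72) × (50/72) × (14/72) ≈ 0.041548
retain: (45/117) × (25/45) × (4/45) × (9/45) ≈ 0.00379867
Highest score → churn.

churn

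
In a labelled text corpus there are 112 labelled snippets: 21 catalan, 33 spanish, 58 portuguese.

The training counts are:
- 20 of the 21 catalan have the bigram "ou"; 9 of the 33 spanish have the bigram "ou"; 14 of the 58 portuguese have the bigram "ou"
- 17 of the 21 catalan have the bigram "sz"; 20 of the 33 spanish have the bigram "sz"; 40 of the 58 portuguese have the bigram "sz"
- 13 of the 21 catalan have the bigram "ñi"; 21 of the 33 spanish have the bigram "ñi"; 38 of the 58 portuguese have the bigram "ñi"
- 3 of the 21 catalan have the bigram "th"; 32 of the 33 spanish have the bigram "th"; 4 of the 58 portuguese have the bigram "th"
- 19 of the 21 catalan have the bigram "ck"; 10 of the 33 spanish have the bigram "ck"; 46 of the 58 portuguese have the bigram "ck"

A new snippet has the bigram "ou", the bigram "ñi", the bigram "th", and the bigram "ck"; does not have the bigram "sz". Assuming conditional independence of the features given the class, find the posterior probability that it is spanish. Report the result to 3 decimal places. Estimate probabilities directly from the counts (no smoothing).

catalan: (21/112) × (20/21) × (4/21) × (13/21) × (3/21) × (19/21) ≈ 0.00272153
spanish: (33/112) × (9/33) × (13/33) × (21/33) × (32/33) × (10/33) ≈ 0.00591945
portuguese: (58/112) × (14/58) × (18/58) × (38/58) × (4/58) × (46/58) ≈ 0.00139018
P(spanish | x) = 0.00591945 / 0.01003116 ≈ 0.590

0.590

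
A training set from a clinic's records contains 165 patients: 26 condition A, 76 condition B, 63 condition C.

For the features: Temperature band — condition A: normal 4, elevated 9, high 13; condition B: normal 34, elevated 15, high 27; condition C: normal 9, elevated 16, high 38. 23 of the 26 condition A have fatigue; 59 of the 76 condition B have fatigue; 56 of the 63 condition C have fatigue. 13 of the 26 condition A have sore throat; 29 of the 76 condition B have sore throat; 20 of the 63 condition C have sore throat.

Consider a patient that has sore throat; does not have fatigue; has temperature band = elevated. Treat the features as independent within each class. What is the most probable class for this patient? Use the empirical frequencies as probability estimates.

condition A: (26/165) × (9/26) × (3/26) × (13/26) ≈ 0.00314685
condition B: (76/165) × (15/76) × (17/76) × (29/76) ≈ 0.00775938
condition C: (63/165) × (16/63) × (7/63) × (20/63) ≈ 0.00342045
Highest score → condition B.

condition B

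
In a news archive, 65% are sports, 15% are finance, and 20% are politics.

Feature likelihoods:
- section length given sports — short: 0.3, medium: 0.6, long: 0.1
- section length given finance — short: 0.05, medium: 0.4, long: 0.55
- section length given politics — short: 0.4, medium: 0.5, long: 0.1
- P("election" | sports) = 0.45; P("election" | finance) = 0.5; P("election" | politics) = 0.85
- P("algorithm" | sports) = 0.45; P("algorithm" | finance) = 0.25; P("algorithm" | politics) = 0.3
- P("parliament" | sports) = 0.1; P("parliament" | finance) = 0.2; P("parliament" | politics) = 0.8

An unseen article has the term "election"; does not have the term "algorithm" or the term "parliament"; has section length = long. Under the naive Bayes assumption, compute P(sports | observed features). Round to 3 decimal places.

0.348

sports: 0.65 × 0.1 × 0.45 × (1−0.45) × (1−0.1) = 0.01447875
finance: 0.15 × 0.55 × 0.5 × (1−0.25) × (1−0.2) = 0.02475
politics: 0.2 × 0.1 × 0.85 × (1−0.3) × (1−0.8) = 0.00238
P(sports | x) = 0.01447875 / 0.04160875 ≈ 0.348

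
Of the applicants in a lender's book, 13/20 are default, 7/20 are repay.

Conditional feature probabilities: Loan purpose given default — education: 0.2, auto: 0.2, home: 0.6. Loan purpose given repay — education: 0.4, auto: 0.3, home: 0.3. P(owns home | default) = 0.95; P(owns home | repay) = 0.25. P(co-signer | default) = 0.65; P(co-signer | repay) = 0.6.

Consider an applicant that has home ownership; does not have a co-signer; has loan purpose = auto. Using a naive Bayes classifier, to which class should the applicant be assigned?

default: 0.65 × 0.2 × 0.95 × (1−0.65) = 0.043225
repay: 0.35 × 0.3 × 0.25 × (1−0.6) = 0.0105
Highest score → default.

default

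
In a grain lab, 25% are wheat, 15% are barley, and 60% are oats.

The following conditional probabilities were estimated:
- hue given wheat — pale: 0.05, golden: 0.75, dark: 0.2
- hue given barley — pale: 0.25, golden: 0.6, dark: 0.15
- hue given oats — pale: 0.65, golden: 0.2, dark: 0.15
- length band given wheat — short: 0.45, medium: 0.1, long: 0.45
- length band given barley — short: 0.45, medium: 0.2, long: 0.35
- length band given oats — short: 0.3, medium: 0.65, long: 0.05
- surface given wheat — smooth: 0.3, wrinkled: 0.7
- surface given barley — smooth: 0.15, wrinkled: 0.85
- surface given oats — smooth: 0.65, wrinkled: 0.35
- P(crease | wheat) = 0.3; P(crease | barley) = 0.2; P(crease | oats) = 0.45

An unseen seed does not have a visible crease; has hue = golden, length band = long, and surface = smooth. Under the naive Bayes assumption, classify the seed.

wheat: 0.25 × 0.75 × 0.45 × 0.3 × (1−0.3) = 0.01771875
barley: 0.15 × 0.6 × 0.35 × 0.15 × (1−0.2) = 0.00378
oats: 0.6 × 0.2 × 0.05 × 0.65 × (1−0.45) = 0.002145
Highest score → wheat.

wheat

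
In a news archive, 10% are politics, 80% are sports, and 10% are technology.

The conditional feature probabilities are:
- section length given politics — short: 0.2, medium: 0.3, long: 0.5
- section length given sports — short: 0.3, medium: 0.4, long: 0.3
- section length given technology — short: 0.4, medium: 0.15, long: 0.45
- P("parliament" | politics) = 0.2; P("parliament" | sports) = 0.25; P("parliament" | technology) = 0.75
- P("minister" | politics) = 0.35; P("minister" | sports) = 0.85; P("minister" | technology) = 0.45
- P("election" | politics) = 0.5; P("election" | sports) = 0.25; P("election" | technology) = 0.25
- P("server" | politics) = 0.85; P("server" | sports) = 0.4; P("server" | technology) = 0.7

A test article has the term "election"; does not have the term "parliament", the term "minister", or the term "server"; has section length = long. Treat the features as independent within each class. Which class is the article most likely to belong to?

sports

politics: 0.1 × 0.5 × (1−0.2) × (1−0.35) × 0.5 × (1−0.85) = 0.00195
sports: 0.8 × 0.3 × (1−0.25) × (1−0.85) × 0.25 × (1−0.4) = 0.00405
technology: 0.1 × 0.45 × (1−0.75) × (1−0.45) × 0.25 × (1−0.7) = 0.0004640625
Highest score → sports.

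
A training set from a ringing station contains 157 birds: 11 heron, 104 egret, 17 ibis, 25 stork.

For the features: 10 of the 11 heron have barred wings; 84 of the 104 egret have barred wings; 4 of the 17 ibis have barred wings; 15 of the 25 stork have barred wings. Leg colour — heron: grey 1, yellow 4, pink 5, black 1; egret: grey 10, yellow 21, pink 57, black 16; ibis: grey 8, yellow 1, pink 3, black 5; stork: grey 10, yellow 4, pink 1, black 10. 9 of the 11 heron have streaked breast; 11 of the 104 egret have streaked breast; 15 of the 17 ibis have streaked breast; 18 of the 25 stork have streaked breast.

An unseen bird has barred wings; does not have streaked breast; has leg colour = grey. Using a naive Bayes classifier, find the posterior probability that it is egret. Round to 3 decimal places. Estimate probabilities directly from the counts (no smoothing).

heron: (11/157) × (10/11) × (1/11) × (2/11) ≈ 0.0010528
egret: (104/157) × (84/104) × (10/104) × (93/104) ≈ 0.046004
ibis: (17/157) × (4/17) × (8/17) × (2/17) ≈ 0.00141053
stork: (25/157) × (15/25) × (10/25) × (7/25) ≈ 0.0107006
P(egret | x) = 0.046004 / 0.05916793 ≈ 0.778

0.778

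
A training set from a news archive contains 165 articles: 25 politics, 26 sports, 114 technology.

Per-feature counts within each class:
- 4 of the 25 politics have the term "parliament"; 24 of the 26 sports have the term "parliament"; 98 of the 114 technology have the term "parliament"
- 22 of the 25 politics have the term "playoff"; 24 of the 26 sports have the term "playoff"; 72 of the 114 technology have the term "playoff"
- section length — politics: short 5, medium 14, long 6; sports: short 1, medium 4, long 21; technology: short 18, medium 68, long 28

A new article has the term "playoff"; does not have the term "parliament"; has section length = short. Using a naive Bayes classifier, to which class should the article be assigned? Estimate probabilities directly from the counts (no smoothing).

politics: (25/165) × (21/25) × (22/25) × (5/25) = 0.0224
sports: (26/165) × (2/26) × (24/26) × (1/26) ≈ 0.000430339
technology: (114/165) × (16/114) × (72/114) × (18/114) ≈ 0.00967011
Highest score → politics.

politics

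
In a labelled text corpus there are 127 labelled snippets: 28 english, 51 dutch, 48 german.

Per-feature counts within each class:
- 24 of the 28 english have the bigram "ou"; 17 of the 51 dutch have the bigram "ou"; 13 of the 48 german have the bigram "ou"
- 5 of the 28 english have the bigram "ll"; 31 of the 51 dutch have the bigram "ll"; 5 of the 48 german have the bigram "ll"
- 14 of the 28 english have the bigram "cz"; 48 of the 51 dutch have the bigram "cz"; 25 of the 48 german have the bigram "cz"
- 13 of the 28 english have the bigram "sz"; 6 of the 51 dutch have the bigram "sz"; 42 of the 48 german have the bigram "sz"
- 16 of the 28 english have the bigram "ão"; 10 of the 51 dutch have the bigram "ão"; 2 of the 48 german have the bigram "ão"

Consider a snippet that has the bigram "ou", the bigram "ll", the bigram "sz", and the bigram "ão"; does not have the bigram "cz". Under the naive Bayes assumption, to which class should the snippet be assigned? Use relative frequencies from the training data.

english: (28/127) × (24/28) × (5/28) × (14/28) × (13/28) × (16/28) ≈ 0.00447648
dutch: (51/127) × (17/51) × (31/51) × (3/51) × (6/51) × (10/51) ≈ 0.000110408
german: (48/127) × (13/48) × (5/48) × (23/48) × (42/48) × (2/48) ≈ 0.000186274
Highest score → english.

english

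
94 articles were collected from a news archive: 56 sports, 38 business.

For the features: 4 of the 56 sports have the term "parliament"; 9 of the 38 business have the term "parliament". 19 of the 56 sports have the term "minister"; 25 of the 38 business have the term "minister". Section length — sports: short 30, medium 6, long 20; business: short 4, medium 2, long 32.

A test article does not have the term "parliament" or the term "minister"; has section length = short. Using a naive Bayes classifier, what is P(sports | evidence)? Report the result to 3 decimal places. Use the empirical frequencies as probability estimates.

0.946

sports: (56/94) × (52/56) × (37/56) × (30/56) ≈ 0.195804
business: (38/94) × (29/38) × (13/38) × (4/38) ≈ 0.0111098
P(sports | x) = 0.195804 / 0.2069138 ≈ 0.946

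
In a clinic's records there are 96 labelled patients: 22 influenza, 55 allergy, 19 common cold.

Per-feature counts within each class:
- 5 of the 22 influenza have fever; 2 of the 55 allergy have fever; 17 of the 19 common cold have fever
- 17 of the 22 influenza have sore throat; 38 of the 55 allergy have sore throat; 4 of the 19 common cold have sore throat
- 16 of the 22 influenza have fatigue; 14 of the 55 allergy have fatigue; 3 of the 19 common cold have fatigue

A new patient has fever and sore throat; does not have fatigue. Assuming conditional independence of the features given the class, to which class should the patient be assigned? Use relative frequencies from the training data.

influenza: (22/96) × (5/22) × (17/22) × (6/22) ≈ 0.0109762
allergy: (55/96) × (2/55) × (38/55) × (41/55) ≈ 0.01073
common cold: (19/96) × (17/19) × (4/19) × (16/19) ≈ 0.0313943
Highest score → common cold.

common cold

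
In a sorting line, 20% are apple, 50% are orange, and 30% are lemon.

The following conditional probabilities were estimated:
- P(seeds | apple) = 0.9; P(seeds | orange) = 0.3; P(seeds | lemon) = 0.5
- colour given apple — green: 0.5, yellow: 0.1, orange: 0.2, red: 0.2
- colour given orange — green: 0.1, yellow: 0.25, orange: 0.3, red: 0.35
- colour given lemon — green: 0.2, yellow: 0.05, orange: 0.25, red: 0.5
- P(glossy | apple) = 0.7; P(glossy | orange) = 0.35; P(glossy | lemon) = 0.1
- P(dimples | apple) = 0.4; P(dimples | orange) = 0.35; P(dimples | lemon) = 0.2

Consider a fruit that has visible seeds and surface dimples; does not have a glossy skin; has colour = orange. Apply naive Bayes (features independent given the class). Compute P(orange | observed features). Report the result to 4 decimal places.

0.4805

apple: 0.2 × 0.9 × 0.2 × (1−0.7) × 0.4 = 0.00432
orange: 0.5 × 0.3 × 0.3 × (1−0.35) × 0.35 = 0.0102375
lemon: 0.3 × 0.5 × 0.25 × (1−0.1) × 0.2 = 0.00675
P(orange | x) = 0.0102375 / 0.0213075 ≈ 0.4805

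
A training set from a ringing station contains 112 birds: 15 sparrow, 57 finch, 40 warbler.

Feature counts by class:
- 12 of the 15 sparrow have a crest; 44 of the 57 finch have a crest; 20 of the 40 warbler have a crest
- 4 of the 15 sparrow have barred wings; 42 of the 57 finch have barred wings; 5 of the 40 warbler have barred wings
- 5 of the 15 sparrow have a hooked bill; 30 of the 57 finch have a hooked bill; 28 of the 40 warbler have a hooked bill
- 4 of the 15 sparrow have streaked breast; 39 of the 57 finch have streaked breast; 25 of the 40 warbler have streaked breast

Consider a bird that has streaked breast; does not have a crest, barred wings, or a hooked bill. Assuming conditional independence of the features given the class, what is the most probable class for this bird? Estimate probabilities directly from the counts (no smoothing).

warbler

sparrow: (15/112) × (3/15) × (11/15) × (10/15) × (4/15) ≈ 0.00349206
finch: (57/112) × (13/57) × (15/57) × (27/57) × (39/57) ≈ 0.00989966
warbler: (40/112) × (20/40) × (35/40) × (12/40) × (25/40) = 0.029296875
Highest score → warbler.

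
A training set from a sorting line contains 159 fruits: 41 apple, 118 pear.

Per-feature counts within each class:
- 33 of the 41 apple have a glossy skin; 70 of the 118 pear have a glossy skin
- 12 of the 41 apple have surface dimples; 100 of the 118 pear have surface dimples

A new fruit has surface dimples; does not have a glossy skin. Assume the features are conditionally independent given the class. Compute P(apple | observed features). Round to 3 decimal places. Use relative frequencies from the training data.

apple: (41/159) × (8/41) × (12/41) ≈ 0.0147262
pear: (118/159) × (48/118) × (100/118) ≈ 0.255836
P(apple | x) = 0.0147262 / 0.2705622 ≈ 0.054

0.054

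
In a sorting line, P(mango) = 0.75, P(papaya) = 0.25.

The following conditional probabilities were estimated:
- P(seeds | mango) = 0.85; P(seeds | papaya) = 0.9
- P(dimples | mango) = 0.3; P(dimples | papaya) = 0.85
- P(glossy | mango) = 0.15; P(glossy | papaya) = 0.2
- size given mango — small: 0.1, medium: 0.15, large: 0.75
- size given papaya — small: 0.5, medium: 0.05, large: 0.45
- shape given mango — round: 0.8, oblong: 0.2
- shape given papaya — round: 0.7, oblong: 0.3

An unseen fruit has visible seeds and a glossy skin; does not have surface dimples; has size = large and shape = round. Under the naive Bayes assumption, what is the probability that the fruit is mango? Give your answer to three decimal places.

0.950

mango: 0.75 × 0.85 × (1−0.3) × 0.15 × 0.75 × 0.8 = 0.0401625
papaya: 0.25 × 0.9 × (1−0.85) × 0.2 × 0.45 × 0.7 = 0.00212625
P(mango | x) = 0.0401625 / 0.04228875 ≈ 0.950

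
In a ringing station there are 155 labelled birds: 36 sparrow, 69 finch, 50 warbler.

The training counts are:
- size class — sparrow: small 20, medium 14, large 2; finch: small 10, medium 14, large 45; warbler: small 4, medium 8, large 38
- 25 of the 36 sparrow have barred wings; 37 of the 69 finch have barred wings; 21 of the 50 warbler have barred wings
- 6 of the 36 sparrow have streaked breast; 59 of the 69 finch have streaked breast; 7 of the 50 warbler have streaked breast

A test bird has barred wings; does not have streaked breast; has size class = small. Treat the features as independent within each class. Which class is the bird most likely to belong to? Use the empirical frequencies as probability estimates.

sparrow

sparrow: (36/155) × (20/36) × (25/36) × (30/36) ≈ 0.0746714
finch: (69/155) × (10/69) × (37/69) × (10/69) ≈ 0.00501386
warbler: (50/155) × (4/50) × (21/50) × (43/50) ≈ 0.00932129
Highest score → sparrow.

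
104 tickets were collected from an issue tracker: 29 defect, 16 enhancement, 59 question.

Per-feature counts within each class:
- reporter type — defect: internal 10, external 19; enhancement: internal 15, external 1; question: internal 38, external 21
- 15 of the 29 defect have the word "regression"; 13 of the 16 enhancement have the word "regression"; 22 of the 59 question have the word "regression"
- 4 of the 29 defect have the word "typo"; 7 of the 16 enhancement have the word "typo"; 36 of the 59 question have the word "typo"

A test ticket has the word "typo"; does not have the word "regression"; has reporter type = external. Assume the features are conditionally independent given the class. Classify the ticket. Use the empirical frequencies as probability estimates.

defect: (29/104) × (19/29) × (14/29) × (4/29) ≈ 0.012165
enhancement: (16/104) × (1/16) × (3/16) × (7/16) ≈ 0.000788762
question: (59/104) × (21/59) × (37/59) × (36/59) ≈ 0.0772656
Highest score → question.

question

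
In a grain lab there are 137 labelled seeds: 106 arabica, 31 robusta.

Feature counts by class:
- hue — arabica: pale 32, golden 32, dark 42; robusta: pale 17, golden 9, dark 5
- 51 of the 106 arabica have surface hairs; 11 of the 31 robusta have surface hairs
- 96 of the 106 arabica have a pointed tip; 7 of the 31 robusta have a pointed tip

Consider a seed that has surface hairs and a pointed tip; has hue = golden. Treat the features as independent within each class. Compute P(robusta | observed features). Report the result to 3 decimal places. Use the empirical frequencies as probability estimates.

0.049

arabica: (106/137) × (32/106) × (51/106) × (96/106) ≈ 0.101779
robusta: (31/137) × (9/31) × (11/31) × (7/31) ≈ 0.00526368
P(robusta | x) = 0.00526368 / 0.10704268 ≈ 0.049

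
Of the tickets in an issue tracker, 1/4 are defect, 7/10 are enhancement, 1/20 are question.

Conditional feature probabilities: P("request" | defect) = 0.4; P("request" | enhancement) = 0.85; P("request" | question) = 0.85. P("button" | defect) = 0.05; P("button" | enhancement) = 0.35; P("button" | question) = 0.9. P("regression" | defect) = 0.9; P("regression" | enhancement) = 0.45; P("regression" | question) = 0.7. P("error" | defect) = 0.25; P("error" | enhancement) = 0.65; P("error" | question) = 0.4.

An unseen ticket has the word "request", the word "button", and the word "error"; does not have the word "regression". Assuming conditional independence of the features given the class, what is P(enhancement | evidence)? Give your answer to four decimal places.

0.9404

defect: 0.25 × 0.4 × 0.05 × (1−0.9) × 0.25 = 0.000125
enhancement: 0.7 × 0.85 × 0.35 × (1−0.45) × 0.65 = 0.074449375
question: 0.05 × 0.85 × 0.9 × (1−0.7) × 0.4 = 0.00459
P(enhancement | x) = 0.074449375 / 0.079164375 ≈ 0.9404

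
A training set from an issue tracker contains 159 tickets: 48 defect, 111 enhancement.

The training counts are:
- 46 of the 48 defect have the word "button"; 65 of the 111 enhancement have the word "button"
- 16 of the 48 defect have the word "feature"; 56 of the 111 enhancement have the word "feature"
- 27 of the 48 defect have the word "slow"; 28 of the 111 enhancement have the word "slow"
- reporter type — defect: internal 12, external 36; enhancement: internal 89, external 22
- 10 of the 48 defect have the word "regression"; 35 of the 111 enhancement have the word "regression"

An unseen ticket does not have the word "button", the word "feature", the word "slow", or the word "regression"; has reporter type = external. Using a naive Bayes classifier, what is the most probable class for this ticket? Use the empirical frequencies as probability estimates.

enhancement

defect: (48/159) × (2/48) × (32/48) × (21/48) × (36/48) × (38/48) ≈ 0.00217833
enhancement: (111/159) × (46/111) × (55/111) × (83/111) × (22/111) × (76/111) ≈ 0.0145461
Highest score → enhancement.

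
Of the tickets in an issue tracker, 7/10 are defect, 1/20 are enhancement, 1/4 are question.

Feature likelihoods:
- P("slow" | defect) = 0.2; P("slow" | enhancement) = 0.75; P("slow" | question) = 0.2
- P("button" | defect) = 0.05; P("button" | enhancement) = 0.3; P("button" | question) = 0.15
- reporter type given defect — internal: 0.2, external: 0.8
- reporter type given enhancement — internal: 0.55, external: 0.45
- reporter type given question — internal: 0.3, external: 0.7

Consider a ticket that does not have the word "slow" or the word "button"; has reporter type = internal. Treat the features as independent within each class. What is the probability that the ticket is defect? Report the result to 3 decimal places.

defect: 0.7 × (1−0.2) × (1−0.05) × 0.2 = 0.1064
enhancement: 0.05 × (1−0.75) × (1−0.3) × 0.55 = 0.0048125
question: 0.25 × (1−0.2) × (1−0.15) × 0.3 = 0.051
P(defect | x) = 0.1064 / 0.1622125 ≈ 0.656

0.656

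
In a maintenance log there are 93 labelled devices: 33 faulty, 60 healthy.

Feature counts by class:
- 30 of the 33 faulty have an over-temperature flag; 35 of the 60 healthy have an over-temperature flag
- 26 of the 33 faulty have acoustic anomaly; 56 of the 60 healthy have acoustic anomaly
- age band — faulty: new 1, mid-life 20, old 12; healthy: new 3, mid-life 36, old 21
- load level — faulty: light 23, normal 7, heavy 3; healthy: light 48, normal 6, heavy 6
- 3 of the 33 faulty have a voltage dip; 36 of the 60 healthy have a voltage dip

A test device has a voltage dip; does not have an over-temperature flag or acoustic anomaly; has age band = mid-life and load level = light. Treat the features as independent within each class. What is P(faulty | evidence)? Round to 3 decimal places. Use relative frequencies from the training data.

0.048

faulty: (33/93) × (3/33) × (7/33) × (20/33) × (23/33) × (3/33) ≈ 0.00026276
healthy: (60/93) × (25/60) × (4/60) × (36/60) × (48/60) × (36/60) ≈ 0.00516129
P(faulty | x) = 0.00026276 / 0.00542405 ≈ 0.048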